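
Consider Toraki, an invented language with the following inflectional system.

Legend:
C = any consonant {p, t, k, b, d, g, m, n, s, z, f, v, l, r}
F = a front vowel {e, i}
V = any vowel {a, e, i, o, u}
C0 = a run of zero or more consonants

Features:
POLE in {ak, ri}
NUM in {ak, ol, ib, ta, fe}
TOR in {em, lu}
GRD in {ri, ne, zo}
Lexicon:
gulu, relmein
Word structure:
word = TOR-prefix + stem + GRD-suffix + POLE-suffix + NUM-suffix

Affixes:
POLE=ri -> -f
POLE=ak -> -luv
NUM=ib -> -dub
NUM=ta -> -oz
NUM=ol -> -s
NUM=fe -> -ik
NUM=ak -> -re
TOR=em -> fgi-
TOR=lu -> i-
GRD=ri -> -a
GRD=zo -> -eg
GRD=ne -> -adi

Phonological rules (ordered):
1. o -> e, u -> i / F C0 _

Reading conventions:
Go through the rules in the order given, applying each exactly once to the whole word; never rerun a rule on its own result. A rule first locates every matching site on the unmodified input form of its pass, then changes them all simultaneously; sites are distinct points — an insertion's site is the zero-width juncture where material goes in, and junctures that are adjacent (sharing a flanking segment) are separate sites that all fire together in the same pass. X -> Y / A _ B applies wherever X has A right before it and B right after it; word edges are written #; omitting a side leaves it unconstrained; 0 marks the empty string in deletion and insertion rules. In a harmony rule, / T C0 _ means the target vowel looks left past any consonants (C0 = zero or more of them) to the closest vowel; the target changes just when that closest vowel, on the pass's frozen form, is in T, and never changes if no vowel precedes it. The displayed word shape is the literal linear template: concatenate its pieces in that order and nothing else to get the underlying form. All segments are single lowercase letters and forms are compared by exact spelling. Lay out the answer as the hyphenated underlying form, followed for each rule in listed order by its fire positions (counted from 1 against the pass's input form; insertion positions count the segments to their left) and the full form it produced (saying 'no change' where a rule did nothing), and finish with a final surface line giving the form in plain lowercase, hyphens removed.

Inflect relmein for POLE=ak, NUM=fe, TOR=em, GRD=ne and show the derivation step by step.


underlying: fgi-relmein-adi-luv-ik
1. o -> e, u -> i / F C0 _: fires at position(s) 15: fgirelmeinadilivik
surface: fgirelmeinadilivik


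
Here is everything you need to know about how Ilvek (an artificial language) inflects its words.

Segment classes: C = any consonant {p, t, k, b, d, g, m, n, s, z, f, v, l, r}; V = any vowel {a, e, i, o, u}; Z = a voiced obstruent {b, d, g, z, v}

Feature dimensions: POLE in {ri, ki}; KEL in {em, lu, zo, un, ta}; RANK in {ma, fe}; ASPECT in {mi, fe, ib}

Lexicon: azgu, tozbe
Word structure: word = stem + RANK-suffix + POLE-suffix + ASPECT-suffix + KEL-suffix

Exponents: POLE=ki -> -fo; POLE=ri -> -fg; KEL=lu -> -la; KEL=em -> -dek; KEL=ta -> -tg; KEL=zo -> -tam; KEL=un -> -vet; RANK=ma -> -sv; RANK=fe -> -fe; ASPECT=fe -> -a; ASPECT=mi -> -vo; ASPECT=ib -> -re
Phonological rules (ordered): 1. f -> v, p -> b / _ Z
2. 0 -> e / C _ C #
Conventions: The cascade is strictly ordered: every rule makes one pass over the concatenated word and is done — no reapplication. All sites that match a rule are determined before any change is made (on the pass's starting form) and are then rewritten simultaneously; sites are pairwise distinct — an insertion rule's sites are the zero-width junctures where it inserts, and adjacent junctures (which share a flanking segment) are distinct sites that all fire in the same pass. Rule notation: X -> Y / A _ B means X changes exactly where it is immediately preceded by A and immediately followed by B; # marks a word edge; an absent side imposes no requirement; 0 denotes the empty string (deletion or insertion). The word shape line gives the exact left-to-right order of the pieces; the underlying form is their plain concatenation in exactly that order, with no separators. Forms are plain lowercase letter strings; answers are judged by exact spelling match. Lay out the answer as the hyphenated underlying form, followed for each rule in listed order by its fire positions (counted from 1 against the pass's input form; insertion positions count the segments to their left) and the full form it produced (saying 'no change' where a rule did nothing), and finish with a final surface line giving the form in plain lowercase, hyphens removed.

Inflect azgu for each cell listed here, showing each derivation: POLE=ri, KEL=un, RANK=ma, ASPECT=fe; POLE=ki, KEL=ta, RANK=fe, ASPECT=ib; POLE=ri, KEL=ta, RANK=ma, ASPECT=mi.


cell POLE=ri, KEL=un, RANK=ma, ASPECT=fe:
underlying: azgu-sv-fg-a-vet
1. f -> v, p -> b / _ Z: fires at position(s) 7: azgusvvgavet
2. 0 -> e / C _ C #: no change
surface: azgusvvgavet

cell POLE=ki, KEL=ta, RANK=fe, ASPECT=ib:
underlying: azgu-fe-fo-re-tg
1. f -> v, p -> b / _ Z: no change
2. 0 -> e / C _ C #: inserts after position(s) 11: azgufeforeteg
surface: azgufeforeteg

cell POLE=ri, KEL=ta, RANK=ma, ASPECT=mi:
underlying: azgu-sv-fg-vo-tg
1. f -> v, p -> b / _ Z: fires at position(s) 7: azgusvvgvotg
2. 0 -> e / C _ C #: inserts after position(s) 11: azgusvvgvoteg
surface: azgusvvgvoteg


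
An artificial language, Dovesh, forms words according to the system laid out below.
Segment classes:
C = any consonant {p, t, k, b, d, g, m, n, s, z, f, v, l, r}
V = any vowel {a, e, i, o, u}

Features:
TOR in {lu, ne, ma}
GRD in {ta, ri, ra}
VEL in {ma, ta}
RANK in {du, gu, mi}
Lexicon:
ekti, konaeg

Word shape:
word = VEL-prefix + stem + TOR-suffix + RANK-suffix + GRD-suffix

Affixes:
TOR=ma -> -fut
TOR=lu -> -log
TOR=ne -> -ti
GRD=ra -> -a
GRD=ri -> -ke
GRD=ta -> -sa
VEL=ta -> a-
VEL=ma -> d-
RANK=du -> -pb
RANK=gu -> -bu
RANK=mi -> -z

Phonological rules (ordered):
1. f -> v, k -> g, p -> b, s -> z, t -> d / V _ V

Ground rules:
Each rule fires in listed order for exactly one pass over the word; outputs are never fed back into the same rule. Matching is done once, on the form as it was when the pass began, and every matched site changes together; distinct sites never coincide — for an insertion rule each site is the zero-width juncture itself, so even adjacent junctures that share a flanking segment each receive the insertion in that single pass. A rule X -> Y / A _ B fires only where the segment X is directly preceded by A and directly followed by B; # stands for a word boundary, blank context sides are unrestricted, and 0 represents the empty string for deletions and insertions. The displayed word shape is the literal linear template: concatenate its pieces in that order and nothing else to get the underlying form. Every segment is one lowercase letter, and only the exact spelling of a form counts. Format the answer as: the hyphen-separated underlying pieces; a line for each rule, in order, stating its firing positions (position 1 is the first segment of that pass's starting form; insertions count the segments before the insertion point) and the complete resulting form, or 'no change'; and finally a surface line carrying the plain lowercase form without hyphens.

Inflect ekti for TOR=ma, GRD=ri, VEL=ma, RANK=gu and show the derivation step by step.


underlying: d-ekti-fut-bu-ke
1. f -> v, k -> g, p -> b, s -> z, t -> d / V _ V: fires at position(s) 6, 11: dektivutbuge
surface: dektivutbuge


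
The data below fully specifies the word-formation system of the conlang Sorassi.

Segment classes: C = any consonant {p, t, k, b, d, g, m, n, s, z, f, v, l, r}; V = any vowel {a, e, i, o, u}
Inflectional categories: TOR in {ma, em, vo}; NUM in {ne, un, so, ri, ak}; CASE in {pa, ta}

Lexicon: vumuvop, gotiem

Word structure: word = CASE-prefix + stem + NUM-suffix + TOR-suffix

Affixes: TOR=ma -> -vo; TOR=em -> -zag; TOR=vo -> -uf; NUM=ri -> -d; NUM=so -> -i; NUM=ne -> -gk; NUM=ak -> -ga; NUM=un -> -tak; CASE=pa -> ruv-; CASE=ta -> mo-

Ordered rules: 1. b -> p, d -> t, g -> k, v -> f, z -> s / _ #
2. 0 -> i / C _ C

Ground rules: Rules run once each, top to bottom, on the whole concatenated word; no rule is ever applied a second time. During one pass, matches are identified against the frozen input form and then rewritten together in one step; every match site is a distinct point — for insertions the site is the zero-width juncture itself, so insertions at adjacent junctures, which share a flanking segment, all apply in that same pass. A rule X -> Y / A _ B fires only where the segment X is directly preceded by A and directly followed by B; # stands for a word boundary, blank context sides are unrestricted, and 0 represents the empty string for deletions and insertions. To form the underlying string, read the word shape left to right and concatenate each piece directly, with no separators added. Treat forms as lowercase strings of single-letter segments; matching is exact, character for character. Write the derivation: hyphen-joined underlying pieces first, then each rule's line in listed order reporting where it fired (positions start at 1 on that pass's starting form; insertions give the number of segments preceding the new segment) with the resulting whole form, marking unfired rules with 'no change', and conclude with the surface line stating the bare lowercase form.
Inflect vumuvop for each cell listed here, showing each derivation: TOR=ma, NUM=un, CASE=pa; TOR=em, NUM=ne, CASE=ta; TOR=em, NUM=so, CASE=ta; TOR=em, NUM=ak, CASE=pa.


cell TOR=ma, NUM=un, CASE=pa:
underlying: ruv-vumuvop-tak-vo
1. b -> p, d -> t, g -> k, v -> f, z -> s / _ #: no change
2. 0 -> i / C _ C: inserts after position(s) 3, 10, 13: ruvivumuvopitakivo
surface: ruvivumuvopitakivo

cell TOR=em, NUM=ne, CASE=ta:
underlying: mo-vumuvop-gk-zag
1. b -> p, d -> t, g -> k, v -> f, z -> s / _ #: fires at position(s) 14: movumuvopgkzak
2. 0 -> i / C _ C: inserts after position(s) 9, 10, 11: movumuvopigikizak
surface: movumuvopigikizak

cell TOR=em, NUM=so, CASE=ta:
underlying: mo-vumuvop-i-zag
1. b -> p, d -> t, g -> k, v -> f, z -> s / _ #: fires at position(s) 13: movumuvopizak
2. 0 -> i / C _ C: no change
surface: movumuvopizak

cell TOR=em, NUM=ak, CASE=pa:
underlying: ruv-vumuvop-ga-zag
1. b -> p, d -> t, g -> k, v -> f, z -> s / _ #: fires at position(s) 15: ruvvumuvopgazak
2. 0 -> i / C _ C: inserts after position(s) 3, 10: ruvivumuvopigazak
surface: ruvivumuvopigazak


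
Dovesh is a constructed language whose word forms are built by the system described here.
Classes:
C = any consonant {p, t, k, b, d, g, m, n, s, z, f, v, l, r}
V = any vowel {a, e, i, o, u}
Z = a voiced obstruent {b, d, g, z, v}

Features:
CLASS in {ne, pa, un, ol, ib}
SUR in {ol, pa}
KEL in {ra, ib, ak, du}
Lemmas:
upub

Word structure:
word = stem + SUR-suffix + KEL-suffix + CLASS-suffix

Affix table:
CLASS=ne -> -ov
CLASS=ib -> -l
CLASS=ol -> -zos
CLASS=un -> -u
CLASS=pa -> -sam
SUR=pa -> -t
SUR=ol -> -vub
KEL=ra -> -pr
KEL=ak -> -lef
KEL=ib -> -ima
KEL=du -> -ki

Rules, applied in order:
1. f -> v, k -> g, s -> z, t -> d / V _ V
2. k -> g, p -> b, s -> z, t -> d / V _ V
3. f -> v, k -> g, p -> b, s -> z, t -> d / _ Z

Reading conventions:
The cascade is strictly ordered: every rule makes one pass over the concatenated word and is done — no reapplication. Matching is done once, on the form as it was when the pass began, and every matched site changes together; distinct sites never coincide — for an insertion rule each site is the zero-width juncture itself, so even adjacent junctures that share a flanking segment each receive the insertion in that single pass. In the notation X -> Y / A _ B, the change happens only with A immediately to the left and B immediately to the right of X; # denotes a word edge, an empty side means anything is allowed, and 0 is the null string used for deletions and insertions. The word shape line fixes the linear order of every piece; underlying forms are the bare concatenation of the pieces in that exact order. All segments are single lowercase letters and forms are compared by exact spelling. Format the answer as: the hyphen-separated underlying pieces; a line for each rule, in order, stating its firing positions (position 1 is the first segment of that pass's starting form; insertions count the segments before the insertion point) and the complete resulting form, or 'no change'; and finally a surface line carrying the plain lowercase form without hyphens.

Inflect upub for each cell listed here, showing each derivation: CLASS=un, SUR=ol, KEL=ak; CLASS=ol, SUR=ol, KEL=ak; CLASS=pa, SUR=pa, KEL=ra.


cell CLASS=un, SUR=ol, KEL=ak:
underlying: upub-vub-lef-u
1. f -> v, k -> g, s -> z, t -> d / V _ V: fires at position(s) 10: upubvublevu
2. k -> g, p -> b, s -> z, t -> d / V _ V: fires at position(s) 2: ububvublevu
3. f -> v, k -> g, p -> b, s -> z, t -> d / _ Z: no change
surface: ububvublevu

cell CLASS=ol, SUR=ol, KEL=ak:
underlying: upub-vub-lef-zos
1. f -> v, k -> g, s -> z, t -> d / V _ V: no change
2. k -> g, p -> b, s -> z, t -> d / V _ V: fires at position(s) 2: ububvublefzos
3. f -> v, k -> g, p -> b, s -> z, t -> d / _ Z: fires at position(s) 10: ububvublevzos
surface: ububvublevzos

cell CLASS=pa, SUR=pa, KEL=ra:
underlying: upub-t-pr-sam
1. f -> v, k -> g, s -> z, t -> d / V _ V: no change
2. k -> g, p -> b, s -> z, t -> d / V _ V: fires at position(s) 2: ububtprsam
3. f -> v, k -> g, p -> b, s -> z, t -> d / _ Z: no change
surface: ububtprsam


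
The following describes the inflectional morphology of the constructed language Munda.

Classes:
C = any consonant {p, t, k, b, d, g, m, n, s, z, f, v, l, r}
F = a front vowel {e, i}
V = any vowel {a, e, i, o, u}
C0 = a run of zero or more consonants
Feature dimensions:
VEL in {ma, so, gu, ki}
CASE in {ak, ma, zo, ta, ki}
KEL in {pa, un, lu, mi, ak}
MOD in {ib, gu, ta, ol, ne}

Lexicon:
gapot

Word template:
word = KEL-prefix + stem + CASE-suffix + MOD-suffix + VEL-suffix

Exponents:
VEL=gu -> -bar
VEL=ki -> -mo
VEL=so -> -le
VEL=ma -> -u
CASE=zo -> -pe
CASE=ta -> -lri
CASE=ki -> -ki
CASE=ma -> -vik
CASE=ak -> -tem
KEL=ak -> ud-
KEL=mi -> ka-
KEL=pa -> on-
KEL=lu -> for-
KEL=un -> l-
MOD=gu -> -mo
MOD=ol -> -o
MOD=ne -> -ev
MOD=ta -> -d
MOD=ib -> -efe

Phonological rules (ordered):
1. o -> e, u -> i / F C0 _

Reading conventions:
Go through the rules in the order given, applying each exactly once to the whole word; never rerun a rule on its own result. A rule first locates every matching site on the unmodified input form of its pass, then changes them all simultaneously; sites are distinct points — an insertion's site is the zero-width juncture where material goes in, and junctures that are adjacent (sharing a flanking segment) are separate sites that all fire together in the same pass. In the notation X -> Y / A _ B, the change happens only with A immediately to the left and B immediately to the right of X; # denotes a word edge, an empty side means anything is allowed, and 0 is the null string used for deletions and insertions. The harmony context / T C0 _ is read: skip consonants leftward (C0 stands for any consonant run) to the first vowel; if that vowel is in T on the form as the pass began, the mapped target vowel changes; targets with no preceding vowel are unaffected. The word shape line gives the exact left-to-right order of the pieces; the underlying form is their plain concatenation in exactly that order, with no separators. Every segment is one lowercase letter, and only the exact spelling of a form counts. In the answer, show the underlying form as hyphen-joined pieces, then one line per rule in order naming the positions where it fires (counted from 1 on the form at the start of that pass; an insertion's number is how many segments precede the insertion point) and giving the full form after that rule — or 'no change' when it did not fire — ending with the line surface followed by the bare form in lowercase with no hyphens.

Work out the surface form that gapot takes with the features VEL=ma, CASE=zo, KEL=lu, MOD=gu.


underlying: for-gapot-pe-mo-u
1. o -> e, u -> i / F C0 _: fires at position(s) 12: forgapotpemeu
surface: forgapotpemeu


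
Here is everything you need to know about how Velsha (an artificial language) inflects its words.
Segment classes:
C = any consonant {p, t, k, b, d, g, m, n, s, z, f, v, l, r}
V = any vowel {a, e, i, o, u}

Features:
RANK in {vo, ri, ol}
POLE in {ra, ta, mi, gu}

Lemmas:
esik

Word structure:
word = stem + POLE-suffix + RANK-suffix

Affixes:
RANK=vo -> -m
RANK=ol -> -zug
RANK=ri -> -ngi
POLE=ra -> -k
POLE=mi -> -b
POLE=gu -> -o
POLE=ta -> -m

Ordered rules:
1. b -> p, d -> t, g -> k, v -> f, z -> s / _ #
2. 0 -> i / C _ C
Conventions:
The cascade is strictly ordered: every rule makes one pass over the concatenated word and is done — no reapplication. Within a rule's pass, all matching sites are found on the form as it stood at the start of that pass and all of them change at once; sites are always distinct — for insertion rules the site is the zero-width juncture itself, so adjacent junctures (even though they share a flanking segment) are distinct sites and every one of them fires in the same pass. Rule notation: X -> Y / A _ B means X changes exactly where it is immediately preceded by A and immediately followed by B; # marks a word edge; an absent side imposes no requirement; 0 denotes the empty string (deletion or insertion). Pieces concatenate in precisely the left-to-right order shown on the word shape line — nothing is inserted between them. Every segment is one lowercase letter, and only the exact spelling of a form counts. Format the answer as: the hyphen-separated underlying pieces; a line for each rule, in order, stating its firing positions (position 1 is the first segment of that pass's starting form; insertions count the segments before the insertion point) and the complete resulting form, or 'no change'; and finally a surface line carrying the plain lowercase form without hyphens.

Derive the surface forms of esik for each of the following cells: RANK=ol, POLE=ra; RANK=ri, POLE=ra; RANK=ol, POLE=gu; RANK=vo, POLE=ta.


cell RANK=ol, POLE=ra:
underlying: esik-k-zug
1. b -> p, d -> t, g -> k, v -> f, z -> s / _ #: fires at position(s) 8: esikkzuk
2. 0 -> i / C _ C: inserts after position(s) 4, 5: esikikizuk
surface: esikikizuk

cell RANK=ri, POLE=ra:
underlying: esik-k-ngi
1. b -> p, d -> t, g -> k, v -> f, z -> s / _ #: no change
2. 0 -> i / C _ C: inserts after position(s) 4, 5, 6: esikikinigi
surface: esikikinigi

cell RANK=ol, POLE=gu:
underlying: esik-o-zug
1. b -> p, d -> t, g -> k, v -> f, z -> s / _ #: fires at position(s) 8: esikozuk
2. 0 -> i / C _ C: no change
surface: esikozuk

cell RANK=vo, POLE=ta:
underlying: esik-m-m
1. b -> p, d -> t, g -> k, v -> f, z -> s / _ #: no change
2. 0 -> i / C _ C: inserts after position(s) 4, 5: esikimim
surface: esikimim


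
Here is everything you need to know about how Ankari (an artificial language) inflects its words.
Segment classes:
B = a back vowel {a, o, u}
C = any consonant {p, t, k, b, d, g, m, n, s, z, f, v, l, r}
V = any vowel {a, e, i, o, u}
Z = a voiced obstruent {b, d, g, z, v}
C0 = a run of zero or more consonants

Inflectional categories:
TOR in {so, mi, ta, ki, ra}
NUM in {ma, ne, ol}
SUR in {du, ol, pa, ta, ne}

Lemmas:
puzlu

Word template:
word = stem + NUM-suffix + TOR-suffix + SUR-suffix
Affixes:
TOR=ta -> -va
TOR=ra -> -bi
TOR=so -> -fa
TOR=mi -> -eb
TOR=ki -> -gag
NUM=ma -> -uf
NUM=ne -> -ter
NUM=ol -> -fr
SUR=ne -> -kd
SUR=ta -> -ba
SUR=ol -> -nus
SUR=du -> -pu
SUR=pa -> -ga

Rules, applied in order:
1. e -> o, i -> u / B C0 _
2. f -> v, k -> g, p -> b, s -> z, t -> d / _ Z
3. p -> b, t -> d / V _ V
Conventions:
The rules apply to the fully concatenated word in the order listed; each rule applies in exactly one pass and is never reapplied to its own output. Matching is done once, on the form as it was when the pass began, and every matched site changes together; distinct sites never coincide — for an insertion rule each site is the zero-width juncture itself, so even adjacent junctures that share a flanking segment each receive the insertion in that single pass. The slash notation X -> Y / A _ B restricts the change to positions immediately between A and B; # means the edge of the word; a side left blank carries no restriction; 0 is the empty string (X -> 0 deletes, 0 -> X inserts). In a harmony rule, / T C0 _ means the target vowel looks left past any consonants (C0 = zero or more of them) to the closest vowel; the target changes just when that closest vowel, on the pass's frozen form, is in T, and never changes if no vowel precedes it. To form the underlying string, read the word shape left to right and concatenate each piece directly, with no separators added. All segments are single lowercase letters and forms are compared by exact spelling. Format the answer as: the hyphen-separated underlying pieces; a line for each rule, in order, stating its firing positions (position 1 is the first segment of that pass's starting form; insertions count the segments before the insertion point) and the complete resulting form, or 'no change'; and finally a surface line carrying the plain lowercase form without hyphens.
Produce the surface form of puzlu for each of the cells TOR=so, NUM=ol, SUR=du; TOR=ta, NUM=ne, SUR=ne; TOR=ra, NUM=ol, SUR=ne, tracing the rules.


cell TOR=so, NUM=ol, SUR=du:
underlying: puzlu-fr-fa-pu
1. e -> o, i -> u / B C0 _: no change
2. f -> v, k -> g, p -> b, s -> z, t -> d / _ Z: no change
3. p -> b, t -> d / V _ V: fires at position(s) 10: puzlufrfabu
surface: puzlufrfabu

cell TOR=ta, NUM=ne, SUR=ne:
underlying: puzlu-ter-va-kd
1. e -> o, i -> u / B C0 _: fires at position(s) 7: puzlutorvakd
2. f -> v, k -> g, p -> b, s -> z, t -> d / _ Z: fires at position(s) 11: puzlutorvagd
3. p -> b, t -> d / V _ V: fires at position(s) 6: puzludorvagd
surface: puzludorvagd

cell TOR=ra, NUM=ol, SUR=ne:
underlying: puzlu-fr-bi-kd
1. e -> o, i -> u / B C0 _: fires at position(s) 9: puzlufrbukd
2. f -> v, k -> g, p -> b, s -> z, t -> d / _ Z: fires at position(s) 10: puzlufrbugd
3. p -> b, t -> d / V _ V: no change
surface: puzlufrbugd


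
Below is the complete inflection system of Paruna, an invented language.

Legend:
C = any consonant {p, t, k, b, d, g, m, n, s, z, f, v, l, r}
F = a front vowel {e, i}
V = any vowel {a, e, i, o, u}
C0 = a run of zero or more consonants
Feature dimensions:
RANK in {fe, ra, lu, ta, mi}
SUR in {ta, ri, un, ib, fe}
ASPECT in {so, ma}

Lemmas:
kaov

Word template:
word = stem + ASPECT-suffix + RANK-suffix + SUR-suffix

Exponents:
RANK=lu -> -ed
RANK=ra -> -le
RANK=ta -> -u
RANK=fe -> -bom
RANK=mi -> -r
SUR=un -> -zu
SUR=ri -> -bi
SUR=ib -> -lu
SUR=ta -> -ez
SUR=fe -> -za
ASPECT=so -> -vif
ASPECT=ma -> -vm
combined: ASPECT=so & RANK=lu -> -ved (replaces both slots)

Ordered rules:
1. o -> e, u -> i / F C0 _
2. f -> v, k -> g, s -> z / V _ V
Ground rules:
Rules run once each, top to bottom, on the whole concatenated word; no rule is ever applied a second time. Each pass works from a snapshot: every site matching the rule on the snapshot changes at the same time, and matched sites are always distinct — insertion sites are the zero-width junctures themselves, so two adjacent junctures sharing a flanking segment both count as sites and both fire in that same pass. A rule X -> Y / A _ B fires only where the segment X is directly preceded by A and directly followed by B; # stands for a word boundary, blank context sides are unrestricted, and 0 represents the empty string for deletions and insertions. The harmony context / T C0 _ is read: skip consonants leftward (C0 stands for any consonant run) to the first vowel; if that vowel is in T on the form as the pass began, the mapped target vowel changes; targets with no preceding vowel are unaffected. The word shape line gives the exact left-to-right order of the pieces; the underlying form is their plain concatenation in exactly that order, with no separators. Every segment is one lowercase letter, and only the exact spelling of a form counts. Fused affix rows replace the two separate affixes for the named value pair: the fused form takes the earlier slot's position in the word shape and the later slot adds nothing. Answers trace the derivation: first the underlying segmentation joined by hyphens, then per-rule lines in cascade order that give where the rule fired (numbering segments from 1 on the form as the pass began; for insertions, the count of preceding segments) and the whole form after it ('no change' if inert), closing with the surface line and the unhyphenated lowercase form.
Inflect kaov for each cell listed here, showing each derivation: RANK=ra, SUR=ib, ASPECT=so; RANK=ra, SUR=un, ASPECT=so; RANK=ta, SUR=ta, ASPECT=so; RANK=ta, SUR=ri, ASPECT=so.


cell RANK=ra, SUR=ib, ASPECT=so:
underlying: kaov-vif-le-lu
1. o -> e, u -> i / F C0 _: fires at position(s) 11: kaovvifleli
2. f -> v, k -> g, s -> z / V _ V: no change
surface: kaovvifleli

cell RANK=ra, SUR=un, ASPECT=so:
underlying: kaov-vif-le-zu
1. o -> e, u -> i / F C0 _: fires at position(s) 11: kaovviflezi
2. f -> v, k -> g, s -> z / V _ V: no change
surface: kaovviflezi

cell RANK=ta, SUR=ta, ASPECT=so:
underlying: kaov-vif-u-ez
1. o -> e, u -> i / F C0 _: fires at position(s) 8: kaovvifiez
2. f -> v, k -> g, s -> z / V _ V: fires at position(s) 7: kaovviviez
surface: kaovviviez

cell RANK=ta, SUR=ri, ASPECT=so:
underlying: kaov-vif-u-bi
1. o -> e, u -> i / F C0 _: fires at position(s) 8: kaovvifibi
2. f -> v, k -> g, s -> z / V _ V: fires at position(s) 7: kaovvivibi
surface: kaovvivibi


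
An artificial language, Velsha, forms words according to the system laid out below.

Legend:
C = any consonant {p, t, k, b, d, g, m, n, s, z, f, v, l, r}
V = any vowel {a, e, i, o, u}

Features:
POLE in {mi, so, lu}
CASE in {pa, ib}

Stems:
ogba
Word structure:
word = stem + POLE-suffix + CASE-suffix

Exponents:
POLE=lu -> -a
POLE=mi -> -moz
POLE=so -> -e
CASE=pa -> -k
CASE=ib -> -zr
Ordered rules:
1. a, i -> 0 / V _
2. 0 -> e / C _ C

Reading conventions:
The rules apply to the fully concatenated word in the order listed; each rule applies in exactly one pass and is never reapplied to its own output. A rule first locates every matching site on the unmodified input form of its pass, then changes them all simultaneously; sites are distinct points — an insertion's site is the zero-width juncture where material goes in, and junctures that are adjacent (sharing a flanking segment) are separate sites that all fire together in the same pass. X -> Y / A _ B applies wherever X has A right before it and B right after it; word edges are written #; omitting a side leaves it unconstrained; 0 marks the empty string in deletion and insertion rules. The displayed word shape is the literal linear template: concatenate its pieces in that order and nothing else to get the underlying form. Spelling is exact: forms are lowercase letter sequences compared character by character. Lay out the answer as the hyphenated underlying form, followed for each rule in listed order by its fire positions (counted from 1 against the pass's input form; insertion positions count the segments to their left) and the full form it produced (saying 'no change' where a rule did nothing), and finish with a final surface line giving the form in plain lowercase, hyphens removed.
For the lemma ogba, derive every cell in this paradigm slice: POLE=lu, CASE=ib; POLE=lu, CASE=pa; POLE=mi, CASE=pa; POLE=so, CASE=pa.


cell POLE=lu, CASE=ib:
underlying: ogba-a-zr
1. a, i -> 0 / V _: fires at position(s) 5: ogbazr
2. 0 -> e / C _ C: inserts after position(s) 2, 5: ogebazer
surface: ogebazer

cell POLE=lu, CASE=pa:
underlying: ogba-a-k
1. a, i -> 0 / V _: fires at position(s) 5: ogbak
2. 0 -> e / C _ C: inserts after position(s) 2: ogebak
surface: ogebak

cell POLE=mi, CASE=pa:
underlying: ogba-moz-k
1. a, i -> 0 / V _: no change
2. 0 -> e / C _ C: inserts after position(s) 2, 7: ogebamozek
surface: ogebamozek

cell POLE=so, CASE=pa:
underlying: ogba-e-k
1. a, i -> 0 / V _: no change
2. 0 -> e / C _ C: inserts after position(s) 2: ogebaek
surface: ogebaek


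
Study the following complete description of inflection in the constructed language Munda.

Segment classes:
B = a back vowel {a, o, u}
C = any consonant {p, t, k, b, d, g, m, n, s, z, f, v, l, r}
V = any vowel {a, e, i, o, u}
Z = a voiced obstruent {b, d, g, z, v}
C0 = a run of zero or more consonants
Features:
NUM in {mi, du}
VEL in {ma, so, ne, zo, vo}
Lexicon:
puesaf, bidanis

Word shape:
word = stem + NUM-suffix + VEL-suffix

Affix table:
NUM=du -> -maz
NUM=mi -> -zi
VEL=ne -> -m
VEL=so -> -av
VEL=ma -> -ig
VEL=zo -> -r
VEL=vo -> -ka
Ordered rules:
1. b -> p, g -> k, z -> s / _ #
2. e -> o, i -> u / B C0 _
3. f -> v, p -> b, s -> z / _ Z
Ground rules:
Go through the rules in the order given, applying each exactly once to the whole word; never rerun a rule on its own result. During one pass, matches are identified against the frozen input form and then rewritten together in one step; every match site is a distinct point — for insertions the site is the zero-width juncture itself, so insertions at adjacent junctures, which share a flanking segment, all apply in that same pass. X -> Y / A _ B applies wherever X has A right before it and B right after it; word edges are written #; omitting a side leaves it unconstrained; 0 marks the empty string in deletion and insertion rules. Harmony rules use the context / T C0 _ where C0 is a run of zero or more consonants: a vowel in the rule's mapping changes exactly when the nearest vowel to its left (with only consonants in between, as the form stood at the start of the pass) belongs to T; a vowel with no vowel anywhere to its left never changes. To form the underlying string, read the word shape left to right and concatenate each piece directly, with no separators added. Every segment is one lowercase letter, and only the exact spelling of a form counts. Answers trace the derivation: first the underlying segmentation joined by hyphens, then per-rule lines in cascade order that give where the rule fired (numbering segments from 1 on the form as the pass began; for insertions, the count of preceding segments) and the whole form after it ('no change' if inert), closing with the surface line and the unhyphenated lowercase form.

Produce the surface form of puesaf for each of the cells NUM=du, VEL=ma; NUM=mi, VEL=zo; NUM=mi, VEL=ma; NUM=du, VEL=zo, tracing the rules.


cell NUM=du, VEL=ma:
underlying: puesaf-maz-ig
1. b -> p, g -> k, z -> s / _ #: fires at position(s) 11: puesafmazik
2. e -> o, i -> u / B C0 _: fires at position(s) 3, 10: puosafmazuk
3. f -> v, p -> b, s -> z / _ Z: no change
surface: puosafmazuk

cell NUM=mi, VEL=zo:
underlying: puesaf-zi-r
1. b -> p, g -> k, z -> s / _ #: no change
2. e -> o, i -> u / B C0 _: fires at position(s) 3, 8: puosafzur
3. f -> v, p -> b, s -> z / _ Z: fires at position(s) 6: puosavzur
surface: puosavzur

cell NUM=mi, VEL=ma:
underlying: puesaf-zi-ig
1. b -> p, g -> k, z -> s / _ #: fires at position(s) 10: puesafziik
2. e -> o, i -> u / B C0 _: fires at position(s) 3, 8: puosafzuik
3. f -> v, p -> b, s -> z / _ Z: fires at position(s) 6: puosavzuik
surface: puosavzuik

cell NUM=du, VEL=zo:
underlying: puesaf-maz-r
1. b -> p, g -> k, z -> s / _ #: no change
2. e -> o, i -> u / B C0 _: fires at position(s) 3: puosafmazr
3. f -> v, p -> b, s -> z / _ Z: no change
surface: puosafmazr


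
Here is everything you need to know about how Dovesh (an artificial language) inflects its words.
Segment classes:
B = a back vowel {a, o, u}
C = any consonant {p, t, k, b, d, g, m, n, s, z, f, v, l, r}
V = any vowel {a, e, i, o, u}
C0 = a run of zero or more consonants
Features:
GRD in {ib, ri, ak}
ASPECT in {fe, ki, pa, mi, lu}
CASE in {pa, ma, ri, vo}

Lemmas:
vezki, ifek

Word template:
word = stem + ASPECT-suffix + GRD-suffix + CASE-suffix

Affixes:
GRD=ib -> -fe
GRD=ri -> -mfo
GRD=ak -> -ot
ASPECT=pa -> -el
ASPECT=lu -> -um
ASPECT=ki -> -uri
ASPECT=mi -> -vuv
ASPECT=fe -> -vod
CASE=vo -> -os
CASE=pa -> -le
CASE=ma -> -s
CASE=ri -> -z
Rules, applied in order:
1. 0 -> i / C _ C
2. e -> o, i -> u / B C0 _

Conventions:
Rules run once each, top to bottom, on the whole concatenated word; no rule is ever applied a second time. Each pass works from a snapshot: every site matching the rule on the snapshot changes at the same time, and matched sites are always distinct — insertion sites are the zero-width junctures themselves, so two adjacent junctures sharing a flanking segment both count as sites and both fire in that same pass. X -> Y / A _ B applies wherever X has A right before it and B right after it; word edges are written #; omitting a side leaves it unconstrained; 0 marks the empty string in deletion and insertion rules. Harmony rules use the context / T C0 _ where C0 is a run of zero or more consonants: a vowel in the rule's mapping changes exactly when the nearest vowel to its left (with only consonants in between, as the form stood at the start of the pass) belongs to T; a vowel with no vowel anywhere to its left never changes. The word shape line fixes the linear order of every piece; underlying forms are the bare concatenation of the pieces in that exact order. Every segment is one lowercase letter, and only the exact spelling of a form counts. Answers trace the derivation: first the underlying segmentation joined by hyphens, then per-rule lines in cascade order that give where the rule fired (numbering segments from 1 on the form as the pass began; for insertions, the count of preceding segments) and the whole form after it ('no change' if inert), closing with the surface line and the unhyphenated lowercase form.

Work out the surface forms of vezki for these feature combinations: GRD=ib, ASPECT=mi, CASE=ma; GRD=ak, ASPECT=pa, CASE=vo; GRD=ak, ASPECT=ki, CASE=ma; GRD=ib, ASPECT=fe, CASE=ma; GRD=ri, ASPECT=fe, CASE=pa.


cell GRD=ib, ASPECT=mi, CASE=ma:
underlying: vezki-vuv-fe-s
1. 0 -> i / C _ C: inserts after position(s) 3, 8: vezikivuvifes
2. e -> o, i -> u / B C0 _: fires at position(s) 10: vezikivuvufes
surface: vezikivuvufes

cell GRD=ak, ASPECT=pa, CASE=vo:
underlying: vezki-el-ot-os
1. 0 -> i / C _ C: inserts after position(s) 3: vezikielotos
2. e -> o, i -> u / B C0 _: no change
surface: vezikielotos

cell GRD=ak, ASPECT=ki, CASE=ma:
underlying: vezki-uri-ot-s
1. 0 -> i / C _ C: inserts after position(s) 3, 10: vezikiuriotis
2. e -> o, i -> u / B C0 _: fires at position(s) 9, 12: vezikiuruotus
surface: vezikiuruotus

cell GRD=ib, ASPECT=fe, CASE=ma:
underlying: vezki-vod-fe-s
1. 0 -> i / C _ C: inserts after position(s) 3, 8: vezikivodifes
2. e -> o, i -> u / B C0 _: fires at position(s) 10: vezikivodufes
surface: vezikivodufes

cell GRD=ri, ASPECT=fe, CASE=pa:
underlying: vezki-vod-mfo-le
1. 0 -> i / C _ C: inserts after position(s) 3, 8, 9: vezikivodimifole
2. e -> o, i -> u / B C0 _: fires at position(s) 10, 16: vezikivodumifolo
surface: vezikivodumifolo


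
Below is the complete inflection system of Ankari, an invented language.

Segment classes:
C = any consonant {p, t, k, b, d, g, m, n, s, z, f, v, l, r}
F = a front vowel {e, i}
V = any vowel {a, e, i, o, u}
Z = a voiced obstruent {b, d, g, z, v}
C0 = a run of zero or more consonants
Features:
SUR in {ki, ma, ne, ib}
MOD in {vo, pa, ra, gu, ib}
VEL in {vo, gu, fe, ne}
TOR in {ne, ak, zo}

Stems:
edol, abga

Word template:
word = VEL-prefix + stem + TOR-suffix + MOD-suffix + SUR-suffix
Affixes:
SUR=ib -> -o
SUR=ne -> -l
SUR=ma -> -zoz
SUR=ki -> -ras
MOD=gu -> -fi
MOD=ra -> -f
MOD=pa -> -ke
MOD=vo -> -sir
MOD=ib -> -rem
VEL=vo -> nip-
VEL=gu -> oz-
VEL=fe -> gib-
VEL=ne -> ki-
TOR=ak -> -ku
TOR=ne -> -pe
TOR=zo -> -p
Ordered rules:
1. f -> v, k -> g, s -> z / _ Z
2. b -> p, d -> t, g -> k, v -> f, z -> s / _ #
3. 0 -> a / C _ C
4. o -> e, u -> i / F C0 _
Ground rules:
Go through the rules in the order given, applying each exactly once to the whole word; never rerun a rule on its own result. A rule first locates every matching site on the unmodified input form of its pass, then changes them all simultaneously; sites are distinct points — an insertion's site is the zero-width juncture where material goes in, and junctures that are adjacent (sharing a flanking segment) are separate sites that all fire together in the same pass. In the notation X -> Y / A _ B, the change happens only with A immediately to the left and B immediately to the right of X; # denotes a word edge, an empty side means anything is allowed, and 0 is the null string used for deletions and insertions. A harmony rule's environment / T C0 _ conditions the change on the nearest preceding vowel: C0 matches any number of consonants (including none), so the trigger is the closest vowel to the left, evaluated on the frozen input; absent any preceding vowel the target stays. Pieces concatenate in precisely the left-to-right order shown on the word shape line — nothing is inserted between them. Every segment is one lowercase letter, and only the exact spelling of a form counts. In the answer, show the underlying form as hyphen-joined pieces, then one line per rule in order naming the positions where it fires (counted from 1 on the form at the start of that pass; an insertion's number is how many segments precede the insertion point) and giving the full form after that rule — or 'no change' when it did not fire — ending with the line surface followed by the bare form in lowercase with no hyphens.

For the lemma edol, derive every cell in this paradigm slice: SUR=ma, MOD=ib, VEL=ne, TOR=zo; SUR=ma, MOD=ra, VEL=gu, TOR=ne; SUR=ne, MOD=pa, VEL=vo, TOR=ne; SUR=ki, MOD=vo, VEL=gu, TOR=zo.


cell SUR=ma, MOD=ib, VEL=ne, TOR=zo:
underlying: ki-edol-p-rem-zoz
1. f -> v, k -> g, s -> z / _ Z: no change
2. b -> p, d -> t, g -> k, v -> f, z -> s / _ #: fires at position(s) 13: kiedolpremzos
3. 0 -> a / C _ C: inserts after position(s) 6, 7, 10: kiedolaparemazos
4. o -> e, u -> i / F C0 _: fires at position(s) 5: kiedelaparemazos
surface: kiedelaparemazos

cell SUR=ma, MOD=ra, VEL=gu, TOR=ne:
underlying: oz-edol-pe-f-zoz
1. f -> v, k -> g, s -> z / _ Z: fires at position(s) 9: ozedolpevzoz
2. b -> p, d -> t, g -> k, v -> f, z -> s / _ #: fires at position(s) 12: ozedolpevzos
3. 0 -> a / C _ C: inserts after position(s) 6, 9: ozedolapevazos
4. o -> e, u -> i / F C0 _: fires at position(s) 5: ozedelapevazos
surface: ozedelapevazos

cell SUR=ne, MOD=pa, VEL=vo, TOR=ne:
underlying: nip-edol-pe-ke-l
1. f -> v, k -> g, s -> z / _ Z: no change
2. b -> p, d -> t, g -> k, v -> f, z -> s / _ #: no change
3. 0 -> a / C _ C: inserts after position(s) 7: nipedolapekel
4. o -> e, u -> i / F C0 _: fires at position(s) 6: nipedelapekel
surface: nipedelapekel

cell SUR=ki, MOD=vo, VEL=gu, TOR=zo:
underlying: oz-edol-p-sir-ras
1. f -> v, k -> g, s -> z / _ Z: no change
2. b -> p, d -> t, g -> k, v -> f, z -> s / _ #: no change
3. 0 -> a / C _ C: inserts after position(s) 6, 7, 10: ozedolapasiraras
4. o -> e, u -> i / F C0 _: fires at position(s) 5: ozedelapasiraras
surface: ozedelapasiraras


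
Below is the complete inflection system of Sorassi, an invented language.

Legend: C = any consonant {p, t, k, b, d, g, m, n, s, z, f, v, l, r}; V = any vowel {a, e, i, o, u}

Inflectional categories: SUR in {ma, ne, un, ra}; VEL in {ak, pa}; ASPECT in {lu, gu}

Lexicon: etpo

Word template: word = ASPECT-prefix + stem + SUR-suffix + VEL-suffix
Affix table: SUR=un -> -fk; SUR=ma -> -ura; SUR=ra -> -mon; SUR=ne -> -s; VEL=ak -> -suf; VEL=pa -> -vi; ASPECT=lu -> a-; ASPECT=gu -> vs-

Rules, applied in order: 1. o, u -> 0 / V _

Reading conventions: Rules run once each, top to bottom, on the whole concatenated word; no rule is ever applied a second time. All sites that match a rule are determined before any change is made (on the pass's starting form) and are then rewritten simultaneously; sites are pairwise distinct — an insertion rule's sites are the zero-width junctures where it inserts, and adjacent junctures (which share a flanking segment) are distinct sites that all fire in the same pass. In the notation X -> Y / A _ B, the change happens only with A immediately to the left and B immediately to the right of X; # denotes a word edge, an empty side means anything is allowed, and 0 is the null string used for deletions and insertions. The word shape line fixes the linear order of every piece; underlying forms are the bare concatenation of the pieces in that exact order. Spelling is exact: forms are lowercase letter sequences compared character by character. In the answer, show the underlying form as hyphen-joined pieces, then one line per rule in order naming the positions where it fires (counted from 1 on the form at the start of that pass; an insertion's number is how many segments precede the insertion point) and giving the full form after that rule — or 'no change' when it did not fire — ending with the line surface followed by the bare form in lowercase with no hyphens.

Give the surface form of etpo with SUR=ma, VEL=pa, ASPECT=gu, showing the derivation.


underlying: vs-etpo-ura-vi
1. o, u -> 0 / V _: fires at position(s) 7: vsetporavi
surface: vsetporavi
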